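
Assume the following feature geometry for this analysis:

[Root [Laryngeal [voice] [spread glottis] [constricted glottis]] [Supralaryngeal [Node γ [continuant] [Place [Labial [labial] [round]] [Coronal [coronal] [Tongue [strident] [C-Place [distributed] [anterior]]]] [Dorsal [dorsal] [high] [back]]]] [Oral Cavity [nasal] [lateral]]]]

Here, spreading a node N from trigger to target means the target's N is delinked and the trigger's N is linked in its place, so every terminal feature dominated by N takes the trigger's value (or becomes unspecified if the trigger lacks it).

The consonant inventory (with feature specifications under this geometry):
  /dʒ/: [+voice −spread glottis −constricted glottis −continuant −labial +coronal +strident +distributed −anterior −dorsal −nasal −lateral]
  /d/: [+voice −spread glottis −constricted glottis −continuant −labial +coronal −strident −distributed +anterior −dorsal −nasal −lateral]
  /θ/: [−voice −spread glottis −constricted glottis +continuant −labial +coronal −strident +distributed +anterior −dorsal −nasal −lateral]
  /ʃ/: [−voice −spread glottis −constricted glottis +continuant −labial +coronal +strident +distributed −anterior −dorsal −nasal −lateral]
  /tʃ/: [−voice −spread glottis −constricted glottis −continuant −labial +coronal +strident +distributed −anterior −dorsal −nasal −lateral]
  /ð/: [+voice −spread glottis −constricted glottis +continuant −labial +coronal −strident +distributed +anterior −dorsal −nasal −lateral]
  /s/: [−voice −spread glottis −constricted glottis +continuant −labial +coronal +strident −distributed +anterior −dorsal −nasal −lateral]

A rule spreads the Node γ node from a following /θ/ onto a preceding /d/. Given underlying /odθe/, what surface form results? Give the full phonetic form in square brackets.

Node γ immediately or transitively dominates [continuant], [labial], [round], [coronal], [strident], [distributed], [anterior], [dorsal], [high], [back].
After delinking /d/'s Node γ and linking /θ/'s, the affected terminals become [+continuant], [−labial], [+coronal], [−strident], [+distributed], [+anterior], [−dorsal]; [voice], [spread glottis], [constricted glottis], … (outside Node γ) are retained from /d/.
The resulting bundle matches /ð/ in the inventory; substituting it for /d/ gives [oðθe].

[oðθe]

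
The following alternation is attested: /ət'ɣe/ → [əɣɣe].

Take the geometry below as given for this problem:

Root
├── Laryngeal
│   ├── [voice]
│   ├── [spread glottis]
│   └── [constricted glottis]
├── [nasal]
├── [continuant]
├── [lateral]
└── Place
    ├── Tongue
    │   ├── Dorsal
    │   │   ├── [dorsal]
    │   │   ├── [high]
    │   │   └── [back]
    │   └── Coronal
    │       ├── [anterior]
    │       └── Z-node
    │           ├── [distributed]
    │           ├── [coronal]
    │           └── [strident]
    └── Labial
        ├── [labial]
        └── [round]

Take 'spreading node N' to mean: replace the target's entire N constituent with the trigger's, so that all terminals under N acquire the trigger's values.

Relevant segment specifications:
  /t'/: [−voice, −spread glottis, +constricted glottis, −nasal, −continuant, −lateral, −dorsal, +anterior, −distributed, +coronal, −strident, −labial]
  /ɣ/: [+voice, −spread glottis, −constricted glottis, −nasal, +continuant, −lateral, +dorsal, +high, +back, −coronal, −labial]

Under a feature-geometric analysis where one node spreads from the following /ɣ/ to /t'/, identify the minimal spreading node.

Root

The alternation /t'/ → [ɣ] changes [voice], [constricted glottis], [continuant], [coronal], [anterior], [distributed], [strident], [dorsal], [high], [back] and nothing else.
The smallest constituent containing every changed terminal is Root — each of its daughters lacks at least one of the affected features.
Delinking /t'/'s Root and associating /ɣ/'s Root gives precisely the feature bundle of [ɣ].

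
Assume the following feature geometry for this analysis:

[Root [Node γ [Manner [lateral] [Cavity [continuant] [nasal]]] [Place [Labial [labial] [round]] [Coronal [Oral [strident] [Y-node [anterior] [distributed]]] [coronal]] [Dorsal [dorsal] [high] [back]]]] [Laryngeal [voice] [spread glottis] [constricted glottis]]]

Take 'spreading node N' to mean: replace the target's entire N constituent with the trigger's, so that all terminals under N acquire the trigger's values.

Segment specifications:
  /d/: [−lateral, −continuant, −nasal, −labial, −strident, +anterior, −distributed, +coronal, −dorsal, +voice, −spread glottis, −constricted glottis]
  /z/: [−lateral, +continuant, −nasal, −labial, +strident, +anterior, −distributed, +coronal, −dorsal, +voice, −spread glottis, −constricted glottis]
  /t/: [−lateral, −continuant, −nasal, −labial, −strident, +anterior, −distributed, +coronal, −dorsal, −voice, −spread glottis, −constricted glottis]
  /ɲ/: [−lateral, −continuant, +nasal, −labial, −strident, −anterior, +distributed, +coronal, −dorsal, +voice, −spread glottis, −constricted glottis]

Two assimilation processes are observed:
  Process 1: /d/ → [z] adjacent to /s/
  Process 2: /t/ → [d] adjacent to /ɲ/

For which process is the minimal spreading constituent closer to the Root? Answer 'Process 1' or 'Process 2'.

Process 1

Process 1 alters [continuant], [strident]; the lowest common ancestor is Node γ (depth 1 from Root).
Process 2 alters [voice]; the lowest dominating node is [voice] (depth 2 from Root).
Node γ (depth 1) sits above [voice] (depth 2), making Process 1 the one with the higher spreading node.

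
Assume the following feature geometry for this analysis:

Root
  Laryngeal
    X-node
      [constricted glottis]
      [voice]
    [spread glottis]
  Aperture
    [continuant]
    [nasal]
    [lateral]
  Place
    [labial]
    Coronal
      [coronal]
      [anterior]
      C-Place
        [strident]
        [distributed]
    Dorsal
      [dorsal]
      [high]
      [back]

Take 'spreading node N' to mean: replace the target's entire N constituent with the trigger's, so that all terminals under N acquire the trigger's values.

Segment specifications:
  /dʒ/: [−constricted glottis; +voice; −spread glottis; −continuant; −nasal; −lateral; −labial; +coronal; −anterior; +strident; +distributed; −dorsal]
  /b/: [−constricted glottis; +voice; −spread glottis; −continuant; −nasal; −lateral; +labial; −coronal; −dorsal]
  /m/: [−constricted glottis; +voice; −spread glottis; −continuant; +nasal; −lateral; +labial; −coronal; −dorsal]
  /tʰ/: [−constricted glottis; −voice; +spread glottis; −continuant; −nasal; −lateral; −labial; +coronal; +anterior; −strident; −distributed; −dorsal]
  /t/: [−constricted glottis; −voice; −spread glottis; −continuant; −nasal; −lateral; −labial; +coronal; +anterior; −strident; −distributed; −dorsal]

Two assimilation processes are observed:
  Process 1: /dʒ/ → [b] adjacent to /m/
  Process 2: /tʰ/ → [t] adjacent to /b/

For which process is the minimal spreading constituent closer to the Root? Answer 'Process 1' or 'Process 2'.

Process 1 alters [labial], [coronal], [anterior], [distributed], [strident]; the lowest common ancestor is Place (depth 1 from Root).
In Process 2, [spread glottis] changes, so the minimal spreading node is [spread glottis] at depth 2.
Place is closer to Root than [spread glottis], so Process 1 spreads the higher node.

Process 1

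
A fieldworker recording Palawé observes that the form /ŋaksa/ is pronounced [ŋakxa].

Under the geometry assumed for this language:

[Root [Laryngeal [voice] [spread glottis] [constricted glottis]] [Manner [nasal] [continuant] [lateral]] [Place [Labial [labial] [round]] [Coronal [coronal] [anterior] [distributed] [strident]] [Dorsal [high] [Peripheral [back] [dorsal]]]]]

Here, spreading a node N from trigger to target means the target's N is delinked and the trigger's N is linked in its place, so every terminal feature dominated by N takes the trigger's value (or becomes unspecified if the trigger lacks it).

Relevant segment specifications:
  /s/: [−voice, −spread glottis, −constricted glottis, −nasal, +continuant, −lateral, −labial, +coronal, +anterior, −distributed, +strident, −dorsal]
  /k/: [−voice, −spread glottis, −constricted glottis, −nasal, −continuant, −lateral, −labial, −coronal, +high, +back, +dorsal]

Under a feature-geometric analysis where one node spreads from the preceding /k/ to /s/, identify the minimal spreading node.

The alternation /s/ → [x] changes [coronal], [anterior], [distributed], [strident], [dorsal], [high], [back] and nothing else.
These terminals are all dominated by Place, and no proper subconstituent of Place covers them all; Place is their lowest common ancestor.
Spreading Place from /k/ overwrites each of those terminals with /k/'s values, yielding exactly [x].
Since [continuant] is preserved even though /k/ disagrees there, no node above Place spread.

Place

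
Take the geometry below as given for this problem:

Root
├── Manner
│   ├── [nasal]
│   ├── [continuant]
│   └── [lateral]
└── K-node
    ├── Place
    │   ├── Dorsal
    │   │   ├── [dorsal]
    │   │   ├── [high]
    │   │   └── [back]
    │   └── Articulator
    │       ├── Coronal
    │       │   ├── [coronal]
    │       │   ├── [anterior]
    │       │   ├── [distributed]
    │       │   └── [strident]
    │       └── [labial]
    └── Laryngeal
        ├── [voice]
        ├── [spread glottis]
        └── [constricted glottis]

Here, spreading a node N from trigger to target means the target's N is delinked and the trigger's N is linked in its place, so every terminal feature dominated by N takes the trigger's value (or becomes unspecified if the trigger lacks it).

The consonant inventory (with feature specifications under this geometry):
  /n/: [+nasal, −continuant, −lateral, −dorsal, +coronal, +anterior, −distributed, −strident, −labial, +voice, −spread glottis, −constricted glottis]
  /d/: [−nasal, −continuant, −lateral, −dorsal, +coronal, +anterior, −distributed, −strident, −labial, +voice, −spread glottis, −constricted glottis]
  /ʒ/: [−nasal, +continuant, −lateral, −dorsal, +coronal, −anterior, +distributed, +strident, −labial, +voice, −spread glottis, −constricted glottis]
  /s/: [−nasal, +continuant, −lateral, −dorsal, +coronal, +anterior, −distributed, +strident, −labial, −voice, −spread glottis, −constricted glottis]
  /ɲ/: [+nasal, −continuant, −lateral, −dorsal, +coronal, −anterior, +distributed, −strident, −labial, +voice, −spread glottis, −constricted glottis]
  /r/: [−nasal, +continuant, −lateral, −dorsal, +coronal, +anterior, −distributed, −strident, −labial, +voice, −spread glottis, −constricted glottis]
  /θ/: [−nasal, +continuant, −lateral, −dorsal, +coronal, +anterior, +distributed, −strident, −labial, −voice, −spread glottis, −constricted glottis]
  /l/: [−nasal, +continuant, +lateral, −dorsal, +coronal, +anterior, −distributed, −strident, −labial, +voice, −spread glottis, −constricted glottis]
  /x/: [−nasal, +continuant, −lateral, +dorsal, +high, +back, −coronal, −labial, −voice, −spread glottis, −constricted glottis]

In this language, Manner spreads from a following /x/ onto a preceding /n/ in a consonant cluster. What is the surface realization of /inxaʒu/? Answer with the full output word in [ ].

[irxaʒu]

Manner immediately or transitively dominates [nasal], [continuant], [lateral].
The target acquires /x/'s values for everything under Manner — [−nasal], [+continuant], [−lateral] — while keeping its own [dorsal], [coronal], [anterior], ….
Among the inventory, only /r/ has exactly this specification, giving the surface form [irxaʒu].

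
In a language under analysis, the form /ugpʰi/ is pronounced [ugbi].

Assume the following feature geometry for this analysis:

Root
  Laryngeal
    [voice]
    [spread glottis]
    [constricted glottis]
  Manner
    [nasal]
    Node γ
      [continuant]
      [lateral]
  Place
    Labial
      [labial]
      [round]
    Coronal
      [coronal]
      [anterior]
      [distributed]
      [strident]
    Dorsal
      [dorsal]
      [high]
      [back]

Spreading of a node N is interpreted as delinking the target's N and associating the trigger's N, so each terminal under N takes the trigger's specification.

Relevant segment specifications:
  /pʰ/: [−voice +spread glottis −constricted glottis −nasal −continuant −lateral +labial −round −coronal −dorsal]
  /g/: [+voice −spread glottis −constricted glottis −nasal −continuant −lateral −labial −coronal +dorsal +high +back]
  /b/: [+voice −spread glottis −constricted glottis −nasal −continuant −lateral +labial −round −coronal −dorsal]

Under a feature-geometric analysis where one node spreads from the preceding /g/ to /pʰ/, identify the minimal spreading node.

Feature comparison: [voice], [spread glottis] differ between /pʰ/ and [b]; the remaining terminals match.
The smallest constituent containing every changed terminal is Laryngeal — each of its daughters lacks at least one of the affected features.
Delinking /pʰ/'s Laryngeal and associating /g/'s Laryngeal gives precisely the feature bundle of [b].
[dorsal], [labial] — on which /g/ differs from /pʰ/ — are unchanged, so Root cannot have spread; the constituent is no larger than Laryngeal.

Laryngeal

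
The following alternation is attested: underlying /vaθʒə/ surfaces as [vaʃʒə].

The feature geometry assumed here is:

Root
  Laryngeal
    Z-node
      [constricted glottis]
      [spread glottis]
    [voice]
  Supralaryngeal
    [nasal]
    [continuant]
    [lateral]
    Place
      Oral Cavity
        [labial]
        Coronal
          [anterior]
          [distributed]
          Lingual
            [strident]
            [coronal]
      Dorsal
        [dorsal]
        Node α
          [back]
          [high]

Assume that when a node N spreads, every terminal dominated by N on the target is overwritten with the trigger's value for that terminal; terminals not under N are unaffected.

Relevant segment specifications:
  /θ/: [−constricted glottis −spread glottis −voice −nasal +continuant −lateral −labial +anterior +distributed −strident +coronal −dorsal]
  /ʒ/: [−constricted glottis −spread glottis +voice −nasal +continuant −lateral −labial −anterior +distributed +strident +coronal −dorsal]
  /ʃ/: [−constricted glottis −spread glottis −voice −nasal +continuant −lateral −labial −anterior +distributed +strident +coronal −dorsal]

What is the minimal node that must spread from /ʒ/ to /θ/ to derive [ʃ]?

Comparing /θ/ with its surface form [ʃ], the features that change are [anterior], [strident].
These terminals are all dominated by Coronal, and no proper subconstituent of Coronal covers them all; Coronal is their lowest common ancestor.
Spreading Coronal from /ʒ/ overwrites each of those terminals with /ʒ/'s values, yielding exactly [ʃ].
[voice], a feature on which the two segments disagree outside Coronal, is unchanged — nothing dominating it spread, and Coronal is the minimal sufficient constituent.

Coronal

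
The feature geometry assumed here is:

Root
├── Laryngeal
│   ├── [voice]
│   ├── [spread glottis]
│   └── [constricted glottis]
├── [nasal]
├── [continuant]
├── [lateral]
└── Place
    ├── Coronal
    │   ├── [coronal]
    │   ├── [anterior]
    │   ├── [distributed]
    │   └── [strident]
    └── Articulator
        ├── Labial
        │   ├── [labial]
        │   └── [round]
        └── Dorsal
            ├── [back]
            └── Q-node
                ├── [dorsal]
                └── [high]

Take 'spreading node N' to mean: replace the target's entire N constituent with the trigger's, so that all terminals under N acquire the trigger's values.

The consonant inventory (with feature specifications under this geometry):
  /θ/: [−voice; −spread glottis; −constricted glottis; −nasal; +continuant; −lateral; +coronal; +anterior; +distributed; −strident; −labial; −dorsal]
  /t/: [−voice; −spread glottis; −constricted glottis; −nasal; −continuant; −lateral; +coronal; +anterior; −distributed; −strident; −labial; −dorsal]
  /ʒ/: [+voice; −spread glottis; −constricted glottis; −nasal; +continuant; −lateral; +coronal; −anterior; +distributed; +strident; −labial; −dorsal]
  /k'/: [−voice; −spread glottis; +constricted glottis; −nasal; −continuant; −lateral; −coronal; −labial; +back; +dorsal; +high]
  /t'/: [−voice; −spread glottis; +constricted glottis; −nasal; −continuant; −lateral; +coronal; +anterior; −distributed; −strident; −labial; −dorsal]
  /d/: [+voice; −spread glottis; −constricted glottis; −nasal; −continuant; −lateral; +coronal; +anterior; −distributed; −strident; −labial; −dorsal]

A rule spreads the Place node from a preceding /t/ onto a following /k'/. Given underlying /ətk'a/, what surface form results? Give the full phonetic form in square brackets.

[ətt'a]

The Place node dominates the terminals [coronal], [anterior], [distributed], [strident], [labial], [round], [back], [dorsal], [high].
Spreading Place from /t/ onto /k'/ replaces those values with /t/'s: [+coronal], [+anterior], [−distributed], [−strident], [−labial], [−dorsal]. Features outside Place ([voice], [spread glottis], [constricted glottis], …) stay as in /k'/.
Among the inventory, only /t'/ has exactly this specification, giving the surface form [ətt'a].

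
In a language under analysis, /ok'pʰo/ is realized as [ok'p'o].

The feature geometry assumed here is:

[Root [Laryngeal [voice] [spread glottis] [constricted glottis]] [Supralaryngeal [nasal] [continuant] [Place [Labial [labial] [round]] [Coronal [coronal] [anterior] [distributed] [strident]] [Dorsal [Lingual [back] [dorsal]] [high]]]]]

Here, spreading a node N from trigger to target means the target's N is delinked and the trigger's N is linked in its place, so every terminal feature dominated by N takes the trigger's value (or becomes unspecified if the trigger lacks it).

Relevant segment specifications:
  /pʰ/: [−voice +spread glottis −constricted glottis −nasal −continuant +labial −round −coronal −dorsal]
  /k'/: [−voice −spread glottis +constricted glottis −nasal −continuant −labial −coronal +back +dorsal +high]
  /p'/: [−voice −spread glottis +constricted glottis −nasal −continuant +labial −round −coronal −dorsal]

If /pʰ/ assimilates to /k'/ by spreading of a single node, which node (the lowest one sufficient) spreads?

/pʰ/ and [p'] differ in [spread glottis], [constricted glottis]; every other specified feature is identical.
The smallest constituent containing every changed terminal is Laryngeal — each of its daughters lacks at least one of the affected features.
If Laryngeal spreads, every terminal under it takes /k'/'s value, producing [p'] as observed.
Had Root spread, [labial], [dorsal] would have taken /k'/'s values; they stay as in /pʰ/, confirming the spreading constituent is exactly Laryngeal.

Laryngeal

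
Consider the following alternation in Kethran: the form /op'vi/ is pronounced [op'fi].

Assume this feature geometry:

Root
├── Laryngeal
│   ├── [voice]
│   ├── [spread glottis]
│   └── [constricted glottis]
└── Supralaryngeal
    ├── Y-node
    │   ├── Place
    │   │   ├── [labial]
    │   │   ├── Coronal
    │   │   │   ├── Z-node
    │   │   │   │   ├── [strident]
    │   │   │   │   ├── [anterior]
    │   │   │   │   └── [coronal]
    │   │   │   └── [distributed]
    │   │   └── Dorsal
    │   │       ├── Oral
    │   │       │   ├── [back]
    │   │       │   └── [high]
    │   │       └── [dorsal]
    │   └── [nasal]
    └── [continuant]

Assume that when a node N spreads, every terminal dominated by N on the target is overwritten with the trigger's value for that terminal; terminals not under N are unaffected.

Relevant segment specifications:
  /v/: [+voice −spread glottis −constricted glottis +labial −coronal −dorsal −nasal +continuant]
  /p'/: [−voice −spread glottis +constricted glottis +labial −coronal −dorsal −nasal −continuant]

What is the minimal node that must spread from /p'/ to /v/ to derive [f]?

[voice]

The alternation /v/ → [f] changes [voice] and nothing else.
With a single altered terminal, the smallest constituent that could spread is that terminal — [voice].
Had Laryngeal or a higher node spread, [constricted glottis] would have taken /p'/'s value; it stays as in /v/, confirming the spreading constituent is exactly [voice].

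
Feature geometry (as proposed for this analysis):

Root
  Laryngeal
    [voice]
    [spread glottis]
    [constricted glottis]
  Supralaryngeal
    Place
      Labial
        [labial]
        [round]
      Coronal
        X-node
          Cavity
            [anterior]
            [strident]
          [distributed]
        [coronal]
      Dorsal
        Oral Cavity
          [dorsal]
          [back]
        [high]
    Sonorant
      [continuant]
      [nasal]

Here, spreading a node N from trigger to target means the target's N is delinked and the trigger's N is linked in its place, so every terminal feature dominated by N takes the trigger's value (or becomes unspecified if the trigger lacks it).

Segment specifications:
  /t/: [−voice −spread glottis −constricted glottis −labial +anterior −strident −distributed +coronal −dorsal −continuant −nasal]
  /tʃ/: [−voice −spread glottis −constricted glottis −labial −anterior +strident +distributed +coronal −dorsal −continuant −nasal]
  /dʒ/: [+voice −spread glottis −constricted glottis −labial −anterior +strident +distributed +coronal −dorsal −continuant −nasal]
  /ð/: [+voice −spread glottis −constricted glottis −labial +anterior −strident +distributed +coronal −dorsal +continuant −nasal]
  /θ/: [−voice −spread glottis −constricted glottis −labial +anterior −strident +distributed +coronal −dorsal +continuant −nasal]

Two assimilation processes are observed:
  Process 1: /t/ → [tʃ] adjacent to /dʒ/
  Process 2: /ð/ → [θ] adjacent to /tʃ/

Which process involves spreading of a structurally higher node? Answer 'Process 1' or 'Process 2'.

In Process 1, [anterior], [distributed], [strident] change, so the minimal spreading node is X-node at depth 4.
Process 2: the feature that changes is [voice]; the minimal node is [voice] (depth 2).
[voice] (depth 2) sits above X-node (depth 4), making Process 2 the one with the higher spreading node.

Process 2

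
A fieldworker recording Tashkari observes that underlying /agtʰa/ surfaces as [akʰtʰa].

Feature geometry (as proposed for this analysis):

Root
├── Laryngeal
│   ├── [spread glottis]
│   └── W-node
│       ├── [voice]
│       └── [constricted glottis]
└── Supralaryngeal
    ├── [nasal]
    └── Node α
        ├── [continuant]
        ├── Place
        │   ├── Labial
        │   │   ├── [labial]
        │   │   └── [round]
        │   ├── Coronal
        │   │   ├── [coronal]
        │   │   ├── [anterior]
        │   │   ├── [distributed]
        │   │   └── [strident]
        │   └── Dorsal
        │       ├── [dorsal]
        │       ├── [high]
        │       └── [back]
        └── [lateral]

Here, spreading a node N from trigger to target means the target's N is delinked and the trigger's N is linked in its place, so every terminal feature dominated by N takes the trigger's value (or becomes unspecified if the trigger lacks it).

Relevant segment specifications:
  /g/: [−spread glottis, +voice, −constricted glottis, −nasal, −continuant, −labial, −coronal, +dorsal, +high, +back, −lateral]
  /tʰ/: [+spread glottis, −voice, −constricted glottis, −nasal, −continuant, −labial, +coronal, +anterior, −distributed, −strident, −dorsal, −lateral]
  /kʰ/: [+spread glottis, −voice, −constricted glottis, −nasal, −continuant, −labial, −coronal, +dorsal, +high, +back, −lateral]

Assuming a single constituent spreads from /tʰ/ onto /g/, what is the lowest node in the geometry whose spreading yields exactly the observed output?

/g/ and [kʰ] differ in [voice], [spread glottis]; every other specified feature is identical.
These terminals are all dominated by Laryngeal, and no proper subconstituent of Laryngeal covers them all; Laryngeal is their lowest common ancestor.
Spreading Laryngeal from /tʰ/ overwrites each of those terminals with /tʰ/'s values, yielding exactly [kʰ].
Since [dorsal], [coronal] are preserved even though /tʰ/ disagrees there, no node above Laryngeal spread.

Laryngeal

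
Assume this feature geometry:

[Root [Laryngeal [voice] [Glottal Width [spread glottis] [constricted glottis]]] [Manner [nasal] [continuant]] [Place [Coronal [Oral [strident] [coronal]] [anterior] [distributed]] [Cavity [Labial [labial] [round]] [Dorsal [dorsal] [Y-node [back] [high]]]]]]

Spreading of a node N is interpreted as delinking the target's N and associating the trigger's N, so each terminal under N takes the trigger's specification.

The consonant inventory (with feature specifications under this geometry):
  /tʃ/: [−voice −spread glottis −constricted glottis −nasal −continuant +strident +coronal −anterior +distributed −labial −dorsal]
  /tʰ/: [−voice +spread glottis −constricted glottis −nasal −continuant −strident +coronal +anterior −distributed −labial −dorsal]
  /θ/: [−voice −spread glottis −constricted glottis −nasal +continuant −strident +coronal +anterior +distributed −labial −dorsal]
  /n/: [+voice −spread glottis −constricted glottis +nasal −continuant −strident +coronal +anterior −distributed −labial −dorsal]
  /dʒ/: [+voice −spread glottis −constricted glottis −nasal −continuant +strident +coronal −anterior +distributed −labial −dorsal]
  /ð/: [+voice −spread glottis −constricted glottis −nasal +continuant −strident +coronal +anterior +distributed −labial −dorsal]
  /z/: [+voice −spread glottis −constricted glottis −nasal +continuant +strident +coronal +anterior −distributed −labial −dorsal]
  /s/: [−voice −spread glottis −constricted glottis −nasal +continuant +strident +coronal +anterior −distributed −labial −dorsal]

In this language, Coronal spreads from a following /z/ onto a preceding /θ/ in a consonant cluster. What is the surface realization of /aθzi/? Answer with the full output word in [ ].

[aszi]

Terminals under Coronal in this geometry: [strident], [coronal], [anterior], [distributed].
The target acquires /z/'s values for everything under Coronal — [+strident], [+coronal], [+anterior], [−distributed] — while keeping its own [voice], [spread glottis], [constricted glottis], ….
This feature bundle is that of [s], so /aθzi/ surfaces as [aszi].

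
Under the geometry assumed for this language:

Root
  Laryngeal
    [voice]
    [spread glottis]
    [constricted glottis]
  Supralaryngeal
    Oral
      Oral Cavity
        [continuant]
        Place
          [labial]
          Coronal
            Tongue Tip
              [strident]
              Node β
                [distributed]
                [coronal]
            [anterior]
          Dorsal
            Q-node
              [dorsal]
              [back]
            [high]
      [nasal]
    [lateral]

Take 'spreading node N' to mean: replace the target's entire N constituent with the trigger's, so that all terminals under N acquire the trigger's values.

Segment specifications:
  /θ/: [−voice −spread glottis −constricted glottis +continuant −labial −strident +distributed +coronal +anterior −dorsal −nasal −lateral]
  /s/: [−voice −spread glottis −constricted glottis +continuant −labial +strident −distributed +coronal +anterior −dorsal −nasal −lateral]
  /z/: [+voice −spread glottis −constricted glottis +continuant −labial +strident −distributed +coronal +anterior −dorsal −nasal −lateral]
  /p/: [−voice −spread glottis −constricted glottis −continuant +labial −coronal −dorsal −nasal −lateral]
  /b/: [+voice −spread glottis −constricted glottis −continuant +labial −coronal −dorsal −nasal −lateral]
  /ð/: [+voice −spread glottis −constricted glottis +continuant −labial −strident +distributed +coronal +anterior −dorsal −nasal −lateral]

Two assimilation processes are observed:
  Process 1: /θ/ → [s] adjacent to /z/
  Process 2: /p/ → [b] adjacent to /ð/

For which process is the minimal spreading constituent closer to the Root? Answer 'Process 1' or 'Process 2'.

Process 1: the features that change are [distributed], [strident]; the minimal node is Tongue Tip (depth 6).
In Process 2, [voice] changes, so the minimal spreading node is [voice] at depth 2.
[voice] (depth 2) sits above Tongue Tip (depth 6), making Process 2 the one with the higher spreading node.

Process 2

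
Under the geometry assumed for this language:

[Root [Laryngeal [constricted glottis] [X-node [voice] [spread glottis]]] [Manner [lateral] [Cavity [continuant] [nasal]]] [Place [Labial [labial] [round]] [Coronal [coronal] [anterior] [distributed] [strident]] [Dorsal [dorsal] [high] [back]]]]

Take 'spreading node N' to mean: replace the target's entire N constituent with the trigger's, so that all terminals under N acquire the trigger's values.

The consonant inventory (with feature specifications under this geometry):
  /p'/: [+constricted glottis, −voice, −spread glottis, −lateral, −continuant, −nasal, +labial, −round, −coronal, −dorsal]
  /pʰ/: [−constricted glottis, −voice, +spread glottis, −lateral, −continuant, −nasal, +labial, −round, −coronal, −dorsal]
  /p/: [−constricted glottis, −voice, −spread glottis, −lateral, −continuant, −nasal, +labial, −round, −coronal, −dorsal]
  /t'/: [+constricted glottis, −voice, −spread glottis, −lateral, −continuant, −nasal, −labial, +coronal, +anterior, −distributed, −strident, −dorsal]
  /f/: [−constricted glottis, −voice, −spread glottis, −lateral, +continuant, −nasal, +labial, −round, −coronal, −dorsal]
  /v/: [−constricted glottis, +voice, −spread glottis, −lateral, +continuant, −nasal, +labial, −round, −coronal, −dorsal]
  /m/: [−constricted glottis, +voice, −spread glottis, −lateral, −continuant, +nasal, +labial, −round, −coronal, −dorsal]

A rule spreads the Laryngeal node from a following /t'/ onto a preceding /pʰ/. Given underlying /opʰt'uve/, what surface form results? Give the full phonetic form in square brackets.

[op't'uve]

The Laryngeal node dominates the terminals [constricted glottis], [voice], [spread glottis].
The target acquires /t'/'s values for everything under Laryngeal — [+constricted glottis], [−voice], [−spread glottis] — while keeping its own [lateral], [continuant], [nasal], ….
Among the inventory, only /p'/ has exactly this specification, giving the surface form [op't'uve].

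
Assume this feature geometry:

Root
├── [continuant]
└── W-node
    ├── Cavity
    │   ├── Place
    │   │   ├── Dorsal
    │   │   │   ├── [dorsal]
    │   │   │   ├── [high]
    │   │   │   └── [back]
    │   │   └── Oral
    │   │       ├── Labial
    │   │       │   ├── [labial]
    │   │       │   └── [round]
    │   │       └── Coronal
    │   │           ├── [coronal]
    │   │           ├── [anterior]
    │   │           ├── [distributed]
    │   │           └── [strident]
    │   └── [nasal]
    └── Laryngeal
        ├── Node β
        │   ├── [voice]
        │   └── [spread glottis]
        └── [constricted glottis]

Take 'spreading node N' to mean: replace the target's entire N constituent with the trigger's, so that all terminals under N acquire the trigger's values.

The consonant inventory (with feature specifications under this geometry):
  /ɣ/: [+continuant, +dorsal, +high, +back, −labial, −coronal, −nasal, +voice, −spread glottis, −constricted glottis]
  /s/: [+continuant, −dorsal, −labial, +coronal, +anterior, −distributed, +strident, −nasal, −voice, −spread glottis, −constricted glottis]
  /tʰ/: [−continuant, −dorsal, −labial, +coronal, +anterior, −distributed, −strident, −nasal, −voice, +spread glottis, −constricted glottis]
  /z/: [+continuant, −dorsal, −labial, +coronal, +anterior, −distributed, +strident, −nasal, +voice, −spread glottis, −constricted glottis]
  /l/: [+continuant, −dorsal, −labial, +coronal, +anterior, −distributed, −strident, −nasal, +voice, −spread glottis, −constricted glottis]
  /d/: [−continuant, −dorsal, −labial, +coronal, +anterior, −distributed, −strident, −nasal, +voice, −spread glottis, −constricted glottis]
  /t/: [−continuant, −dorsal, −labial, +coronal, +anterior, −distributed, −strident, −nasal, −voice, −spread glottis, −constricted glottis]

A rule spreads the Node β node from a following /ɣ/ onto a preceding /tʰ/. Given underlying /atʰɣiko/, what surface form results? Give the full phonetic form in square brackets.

The Node β node dominates the terminals [voice], [spread glottis].
Spreading Node β from /ɣ/ onto /tʰ/ replaces those values with /ɣ/'s: [+voice], [−spread glottis]. Features outside Node β ([continuant], [dorsal], [labial], …) stay as in /tʰ/.
Among the inventory, only /d/ has exactly this specification, giving the surface form [adɣiko].

[adɣiko]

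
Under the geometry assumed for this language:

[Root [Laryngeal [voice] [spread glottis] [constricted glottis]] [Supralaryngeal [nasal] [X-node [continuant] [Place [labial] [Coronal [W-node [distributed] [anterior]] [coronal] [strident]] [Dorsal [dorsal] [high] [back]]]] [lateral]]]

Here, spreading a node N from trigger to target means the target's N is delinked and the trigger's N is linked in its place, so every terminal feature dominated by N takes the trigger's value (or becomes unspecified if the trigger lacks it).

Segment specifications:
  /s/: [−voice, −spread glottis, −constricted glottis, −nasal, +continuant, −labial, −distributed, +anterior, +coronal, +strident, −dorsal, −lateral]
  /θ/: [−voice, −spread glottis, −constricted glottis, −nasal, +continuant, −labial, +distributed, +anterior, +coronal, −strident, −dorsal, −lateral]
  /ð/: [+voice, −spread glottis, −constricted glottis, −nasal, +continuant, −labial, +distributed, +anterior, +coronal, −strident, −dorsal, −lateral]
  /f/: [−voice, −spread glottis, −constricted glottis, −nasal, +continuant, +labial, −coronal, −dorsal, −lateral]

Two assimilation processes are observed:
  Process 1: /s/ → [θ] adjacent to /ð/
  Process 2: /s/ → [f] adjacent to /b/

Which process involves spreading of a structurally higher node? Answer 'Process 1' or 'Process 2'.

Process 2

In Process 1, [distributed], [strident] change, so the minimal spreading node is Coronal at depth 4.
Process 2: the features that change are [labial], [coronal], [anterior], [distributed], [strident]; the minimal node is Place (depth 3).
Depth 3 < depth 4; Process 2 involves the structurally higher constituent Place.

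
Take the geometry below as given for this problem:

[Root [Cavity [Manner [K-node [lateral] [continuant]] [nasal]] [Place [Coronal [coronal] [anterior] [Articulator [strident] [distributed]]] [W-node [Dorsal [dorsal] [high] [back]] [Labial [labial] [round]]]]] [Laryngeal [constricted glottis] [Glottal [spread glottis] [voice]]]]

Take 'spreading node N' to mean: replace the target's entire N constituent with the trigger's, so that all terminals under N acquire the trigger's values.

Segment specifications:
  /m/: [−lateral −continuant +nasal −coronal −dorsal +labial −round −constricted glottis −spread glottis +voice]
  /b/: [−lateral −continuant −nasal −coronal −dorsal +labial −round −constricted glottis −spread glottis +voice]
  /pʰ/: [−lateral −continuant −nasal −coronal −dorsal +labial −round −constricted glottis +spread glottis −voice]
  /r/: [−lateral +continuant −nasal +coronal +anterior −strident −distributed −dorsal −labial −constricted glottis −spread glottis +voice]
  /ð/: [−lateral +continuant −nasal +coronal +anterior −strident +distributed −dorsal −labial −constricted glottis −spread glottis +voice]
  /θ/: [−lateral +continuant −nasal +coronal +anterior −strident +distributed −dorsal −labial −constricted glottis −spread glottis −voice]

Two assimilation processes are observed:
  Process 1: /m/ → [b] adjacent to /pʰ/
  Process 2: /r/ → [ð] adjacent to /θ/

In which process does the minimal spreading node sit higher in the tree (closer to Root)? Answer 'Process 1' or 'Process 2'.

Process 1

In Process 1, [nasal] changes, so the minimal spreading node is [nasal] at depth 3.
Process 2: the feature that changes is [distributed]; the minimal node is [distributed] (depth 5).
Depth 3 < depth 5; Process 1 involves the structurally higher constituent [nasal].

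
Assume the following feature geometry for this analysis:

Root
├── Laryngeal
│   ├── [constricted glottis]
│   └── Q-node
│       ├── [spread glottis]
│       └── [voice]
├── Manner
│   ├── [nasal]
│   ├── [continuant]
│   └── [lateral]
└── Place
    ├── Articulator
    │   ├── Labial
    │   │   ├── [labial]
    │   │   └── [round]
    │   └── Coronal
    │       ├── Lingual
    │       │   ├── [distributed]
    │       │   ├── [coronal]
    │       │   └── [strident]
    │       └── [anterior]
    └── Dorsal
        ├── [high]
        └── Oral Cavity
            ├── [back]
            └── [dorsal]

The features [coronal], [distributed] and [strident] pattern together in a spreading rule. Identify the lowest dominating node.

Lingual

[coronal] is immediately dominated by Lingual.
[distributed] is immediately dominated by Lingual.
[strident] is immediately dominated by Lingual.
The listed terminals split across distinct daughters of Lingual, so Lingual itself is the smallest node containing them all.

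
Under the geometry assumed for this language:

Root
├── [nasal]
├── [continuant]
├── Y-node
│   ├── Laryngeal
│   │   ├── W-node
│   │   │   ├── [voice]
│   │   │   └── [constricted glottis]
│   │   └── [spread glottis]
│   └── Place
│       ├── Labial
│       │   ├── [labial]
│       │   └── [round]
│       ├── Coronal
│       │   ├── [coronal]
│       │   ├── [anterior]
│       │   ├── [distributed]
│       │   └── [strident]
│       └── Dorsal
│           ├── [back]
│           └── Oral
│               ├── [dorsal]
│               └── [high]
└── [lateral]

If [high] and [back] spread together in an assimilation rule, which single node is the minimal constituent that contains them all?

[high] lies under Oral (below Y-node).
[back]: Root / Y-node / Place / Dorsal / [back].
Dorsal is the lowest common ancestor — every listed feature sits under it, and no single subconstituent of Dorsal covers them all.

Dorsal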